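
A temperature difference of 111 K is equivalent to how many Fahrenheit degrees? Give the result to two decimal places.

199.80°F

An interval of 1 K corresponds to 1.8°F.
111 × 1.8 = 199.80.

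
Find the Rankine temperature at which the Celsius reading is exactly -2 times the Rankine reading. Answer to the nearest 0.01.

Let R be the Rankine reading. The Celsius reading is C = 5/9·R - 273.15.
Require C = -2·R: 5/9·R - 273.15 = -2·R.
(23/9)·R = 273.15  ⇒  R = 106.88.

106.88°R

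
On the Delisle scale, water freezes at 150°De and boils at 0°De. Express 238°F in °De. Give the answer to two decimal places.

-21.67°De

First in Celsius: (238 - 32) × 5/9 = 114.4444°C.
Linearly onto the Delisle scale: 150 + (114.4444 / 100) × (0 - 150) = -21.67°De.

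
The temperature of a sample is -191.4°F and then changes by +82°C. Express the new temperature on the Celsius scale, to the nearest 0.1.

-42.1°C

Initial temperature in Celsius: (-191.4 - 32) × 5/9 = -124.1111°C.
Final Celsius temperature: -124.1111 + 82.0000 = -42.1111°C.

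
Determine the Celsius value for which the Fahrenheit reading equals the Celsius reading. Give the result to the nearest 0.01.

-40.00°C

Let C be the Celsius reading. The Fahrenheit reading is F = 1.8·C + 32.
Set F = C: 1.8·C + 32 = C.
(0.8)·C = -32  ⇒  C = -40.00.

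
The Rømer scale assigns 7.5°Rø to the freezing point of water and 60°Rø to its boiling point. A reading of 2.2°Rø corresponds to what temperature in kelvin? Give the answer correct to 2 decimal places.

Linear interpolation between the fixed points: C = (2.2 - 7.5) × 100 / (60 - 7.5) = -10.0952°C.
Then -10.0952 + 273.15 = 263.05 K.

263.05 K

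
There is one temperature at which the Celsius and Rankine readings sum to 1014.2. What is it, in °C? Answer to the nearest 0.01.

Let C be the Celsius reading. The Rankine reading is R = 1.8·C + 491.67.
Require C + R = 1014.2: (2.8)·C + 491.67 = 1014.2.
C = (1014.2 - 491.67) / (2.8) = 186.62.

186.62°C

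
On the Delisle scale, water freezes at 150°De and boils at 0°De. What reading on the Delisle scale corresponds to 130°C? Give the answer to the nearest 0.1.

-45.0°De

Linearly onto the Delisle scale: 150 + (130.0000 / 100) × (0 - 150) = -45.0°De.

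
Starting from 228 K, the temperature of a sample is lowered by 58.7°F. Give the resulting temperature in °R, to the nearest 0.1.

351.7°R

Initial temperature in Celsius: 228 - 273.15 = -45.1500°C.
The 58.7°F change is an interval, so only the factor 5/9 applies: -58.7 × 5/9 = -32.6111°C.
Final Celsius temperature: -45.1500 - 32.6111 = -77.7611°C.
In Rankine: -77.7611 × 1.8 + 491.67 = 351.7°R.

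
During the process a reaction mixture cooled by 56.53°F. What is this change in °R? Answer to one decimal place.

Fahrenheit and Rankine degrees are the same size, so the interval is unchanged: 56.5.

56.5°R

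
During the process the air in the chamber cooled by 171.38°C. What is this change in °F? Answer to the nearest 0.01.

An interval of 1°C corresponds to 1.8°F.
171.38 × 1.8 = 308.48.

308.48°F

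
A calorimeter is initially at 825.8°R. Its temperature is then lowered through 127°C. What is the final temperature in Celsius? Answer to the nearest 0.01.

58.63°C

Initial temperature in Celsius: (825.8 - 491.67) × 5/9 = 185.6278°C.
Final Celsius temperature: 185.6278 - 127.0000 = 58.6278°C.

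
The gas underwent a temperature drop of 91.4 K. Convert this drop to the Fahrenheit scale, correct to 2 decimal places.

An interval of 1 K corresponds to 1.8°F.
91.4 × 1.8 = 164.52.

164.52°F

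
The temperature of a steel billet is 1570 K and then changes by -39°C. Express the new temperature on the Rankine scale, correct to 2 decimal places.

2755.80°R

Initial temperature in Celsius: 1570 - 273.15 = 1296.8500°C.
Final Celsius temperature: 1296.8500 - 39.0000 = 1257.8500°C.
In Rankine: 1257.8500 × 1.8 + 491.67 = 2755.80°R.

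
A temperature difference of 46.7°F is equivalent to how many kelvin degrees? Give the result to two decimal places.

Only the scale ratio 5/9 matters for a change in temperature.
46.7 × 5/9 = 25.94.

25.94 K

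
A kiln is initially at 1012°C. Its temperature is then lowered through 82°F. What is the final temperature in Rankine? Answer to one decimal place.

2231.3°R

The 82°F change is an interval, so only the factor 5/9 applies: -82 × 5/9 = -45.5556°C.
Final Celsius temperature: 1012.0000 - 45.5556 = 966.4444°C.
In Rankine: 966.4444 × 1.8 + 491.67 = 2231.3°R.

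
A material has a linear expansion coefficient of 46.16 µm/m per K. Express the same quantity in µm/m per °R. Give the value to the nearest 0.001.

25.644 µm/m per °R

Since only a temperature interval is involved, the additive offset between the scales drops out.
A change of 1°R is a change of 5/9 K, so per °R the value is 46.16 × 5/9 = 25.644.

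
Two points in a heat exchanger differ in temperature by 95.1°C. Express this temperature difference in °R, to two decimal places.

171.18°R

An interval of 1°C corresponds to 1.8°R.
95.1 × 1.8 = 171.18.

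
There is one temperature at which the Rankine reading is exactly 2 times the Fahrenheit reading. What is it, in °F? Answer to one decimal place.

Let F be the Fahrenheit reading. The Rankine reading is R = 1·F + 459.67.
Require R = 2·F: 1·F + 459.67 = 2·F.
(-1)·F = -459.67  ⇒  F = 459.7.

459.7°F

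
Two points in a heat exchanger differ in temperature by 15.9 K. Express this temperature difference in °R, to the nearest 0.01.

Only the scale ratio 1.8 matters for a change in temperature.
15.9 × 1.8 = 28.62.

28.62°R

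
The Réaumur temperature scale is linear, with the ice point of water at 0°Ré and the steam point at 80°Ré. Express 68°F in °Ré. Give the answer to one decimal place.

First in Celsius: (68 - 32) × 5/9 = 20.0000°C.
Linearly onto the Réaumur scale: 0 + (20.0000 / 100) × (80 - 0) = 16.0°Ré.

16.0°Ré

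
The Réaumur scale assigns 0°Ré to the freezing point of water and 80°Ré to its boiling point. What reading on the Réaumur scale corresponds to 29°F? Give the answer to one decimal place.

First in Celsius: (29 - 32) × 5/9 = -1.6667°C.
Linearly onto the Réaumur scale: 0 + (-1.6667 / 100) × (80 - 0) = -1.3°Ré.

-1.3°Ré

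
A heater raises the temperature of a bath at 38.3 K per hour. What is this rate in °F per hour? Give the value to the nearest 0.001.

68.940 °F/hour

The quantity depends on a temperature interval, so only the ratio of degree sizes applies; the offset between the scales is irrelevant.
A change of 1 K is a change of 1.8°F, so 38.3 × 1.8 = 68.940.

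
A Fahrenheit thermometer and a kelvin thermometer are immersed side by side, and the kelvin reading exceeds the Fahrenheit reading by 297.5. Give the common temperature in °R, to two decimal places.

364.88°R

Let x be the Fahrenheit reading; then the kelvin reading is 5/9·x + 255.372.
(5/9·x + 255.372) - x = 297.5  ⇒  (-4/9)·x = 42.1278  ⇒  x = -94.7875°F.
In Celsius: (-94.7875 - 32) × 5/9 = -70.4375°C.
In Rankine: -70.4375 × 1.8 + 491.67 = 364.88°R.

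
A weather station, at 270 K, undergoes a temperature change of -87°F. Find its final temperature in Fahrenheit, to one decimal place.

-60.7°F

Initial temperature in Celsius: 270 - 273.15 = -3.1500°C.
The 87°F change is an interval, so only the factor 5/9 applies: -87 × 5/9 = -48.3333°C.
Final Celsius temperature: -3.1500 - 48.3333 = -51.4833°C.
In Fahrenheit: -51.4833 × 1.8 + 32 = -60.7°F.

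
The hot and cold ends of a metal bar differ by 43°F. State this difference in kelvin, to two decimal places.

23.89 K

For a temperature interval the offset drops out; only the factor 5/9 applies.
43 × 5/9 = 23.89.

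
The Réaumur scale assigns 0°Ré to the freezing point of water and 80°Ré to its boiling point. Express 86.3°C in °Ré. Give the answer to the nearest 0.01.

69.04°Ré

Linearly onto the Réaumur scale: 0 + (86.3000 / 100) × (80 - 0) = 69.04°Ré.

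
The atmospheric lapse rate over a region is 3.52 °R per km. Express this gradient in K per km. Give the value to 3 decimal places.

Since only a temperature interval is involved, the additive offset between the scales drops out.
A change of 1°R is a change of 5/9 K, so 3.52 × 5/9 = 1.956.

1.956 K/km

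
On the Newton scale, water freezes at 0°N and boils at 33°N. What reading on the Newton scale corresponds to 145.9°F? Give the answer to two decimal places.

First in Celsius: (145.9 - 32) × 5/9 = 63.2778°C.
Linearly onto the Newton scale: 0 + (63.2778 / 100) × (33 - 0) = 20.88°N.

20.88°N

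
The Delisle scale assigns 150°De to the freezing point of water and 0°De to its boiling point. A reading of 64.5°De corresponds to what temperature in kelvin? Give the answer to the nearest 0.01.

330.15 K

Linear interpolation between the fixed points: C = (64.5 - 150) × 100 / (0 - 150) = 57.0000°C.
Then 57.0000 + 273.15 = 330.15 K.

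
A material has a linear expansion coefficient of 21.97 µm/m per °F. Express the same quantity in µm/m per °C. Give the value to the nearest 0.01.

The quantity depends on a temperature interval, so only the ratio of degree sizes applies; the offset between the scales is irrelevant.
A change of 1°C is a change of 1.8°F, so per °C the value is 21.97 × 1.8 = 39.55.

39.55 µm/m per °C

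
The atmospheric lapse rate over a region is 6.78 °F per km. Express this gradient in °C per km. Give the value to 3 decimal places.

3.767 °C/km

Since only a temperature interval is involved, the additive offset between the scales drops out.
A change of 1°F is a change of 5/9°C, so 6.78 × 5/9 = 3.767.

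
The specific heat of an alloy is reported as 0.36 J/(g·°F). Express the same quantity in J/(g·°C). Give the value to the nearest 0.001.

0.648 J/(g·°C)

The quantity depends on a temperature interval, so only the ratio of degree sizes applies; the offset between the scales is irrelevant.
A change of 1°C is a change of 1.8°F, so per °C the value is 0.36 × 1.8 = 0.648.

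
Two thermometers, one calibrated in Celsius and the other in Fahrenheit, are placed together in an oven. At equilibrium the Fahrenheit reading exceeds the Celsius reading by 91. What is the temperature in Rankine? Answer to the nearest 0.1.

Let x be the Celsius reading; then the Fahrenheit reading is 1.8·x + 32.
(1.8·x + 32) - x = 91  ⇒  (0.8)·x = 59  ⇒  x = 73.7500°C.
In Rankine: 73.7500 × 1.8 + 491.67 = 624.4°R.

624.4°R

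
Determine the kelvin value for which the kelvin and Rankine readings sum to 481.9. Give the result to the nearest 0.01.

172.11 K

Let K be the kelvin reading. The Rankine reading is R = 1.8·K.
Require K + R = 481.9: (2.8)·K = 481.9.
K = (481.9) / (2.8) = 172.11.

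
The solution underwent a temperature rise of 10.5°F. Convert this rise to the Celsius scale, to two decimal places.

An interval of 1°F corresponds to 5/9°C.
10.5 × 5/9 = 5.83.

5.83°C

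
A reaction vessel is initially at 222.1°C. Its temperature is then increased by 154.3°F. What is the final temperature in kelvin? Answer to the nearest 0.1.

581.0 K

The 154.3°F change is an interval, so only the factor 5/9 applies: +154.3 × 5/9 = +85.7222°C.
Final Celsius temperature: 222.1000 + 85.7222 = 307.8222°C.
In kelvin: 307.8222 + 273.15 = 581.0 K.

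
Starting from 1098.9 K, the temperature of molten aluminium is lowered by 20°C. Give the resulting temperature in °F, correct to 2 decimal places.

Initial temperature in Celsius: 1098.9 - 273.15 = 825.7500°C.
Final Celsius temperature: 825.7500 - 20.0000 = 805.7500°C.
In Fahrenheit: 805.7500 × 1.8 + 32 = 1482.35°F.

1482.35°F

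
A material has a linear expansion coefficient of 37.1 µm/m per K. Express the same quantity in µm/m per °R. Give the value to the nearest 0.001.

The quantity depends on a temperature interval, so only the ratio of degree sizes applies; the offset between the scales is irrelevant.
A change of 1°R is a change of 5/9 K, so per °R the value is 37.1 × 5/9 = 20.611.

20.611 µm/m per °R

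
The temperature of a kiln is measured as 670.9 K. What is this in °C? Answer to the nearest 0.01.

397.75°C

In Celsius: 670.9 - 273.15 = 397.7500°C.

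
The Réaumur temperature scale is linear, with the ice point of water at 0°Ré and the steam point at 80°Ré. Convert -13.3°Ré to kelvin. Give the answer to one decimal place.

256.5 K

Linear interpolation between the fixed points: C = (-13.3 - 0) × 100 / (80 - 0) = -16.6250°C.
Then -16.6250 + 273.15 = 256.5 K.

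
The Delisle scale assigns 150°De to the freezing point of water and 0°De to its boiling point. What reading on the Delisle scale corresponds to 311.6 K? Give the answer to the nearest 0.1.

First in Celsius: 311.6 - 273.15 = 38.4500°C.
Linearly onto the Delisle scale: 150 + (38.4500 / 100) × (0 - 150) = 92.3°De.

92.3°De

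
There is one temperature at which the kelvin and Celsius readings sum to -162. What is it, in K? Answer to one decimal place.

Let K be the kelvin reading. The Celsius reading is C = 1·K - 273.15.
Require K + C = -162: (2)·K - 273.15 = -162.
K = (-162 + 273.15) / (2) = 55.6.

55.6 K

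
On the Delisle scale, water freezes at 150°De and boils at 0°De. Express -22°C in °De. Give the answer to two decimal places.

Linearly onto the Delisle scale: 150 + (-22.0000 / 100) × (0 - 150) = 183.00°De.

183.00°De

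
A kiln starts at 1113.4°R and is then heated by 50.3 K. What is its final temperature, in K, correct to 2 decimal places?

Initial temperature in Celsius: (1113.4 - 491.67) × 5/9 = 345.4056°C.
The 50.3 K change is an interval; Kelvin and Celsius degrees are the same size, so ΔC = +50.3°C.
Final Celsius temperature: 345.4056 + 50.3000 = 395.7056°C.
In kelvin: 395.7056 + 273.15 = 668.86 K.

668.86 K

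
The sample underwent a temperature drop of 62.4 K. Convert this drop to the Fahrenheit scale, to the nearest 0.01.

112.32°F

An interval of 1 K corresponds to 1.8°F.
62.4 × 1.8 = 112.32.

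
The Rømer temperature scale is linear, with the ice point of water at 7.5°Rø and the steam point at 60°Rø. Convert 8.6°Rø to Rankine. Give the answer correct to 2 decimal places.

Linear interpolation between the fixed points: C = (8.6 - 7.5) × 100 / (60 - 7.5) = 2.0952°C.
Then 2.0952 × 1.8 + 491.67 = 495.44°R.

495.44°R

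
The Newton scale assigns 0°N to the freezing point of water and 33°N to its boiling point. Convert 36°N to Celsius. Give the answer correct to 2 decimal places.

Linear interpolation between the fixed points: C = (36 - 0) × 100 / (33 - 0) = 109.0909°C.

109.09°C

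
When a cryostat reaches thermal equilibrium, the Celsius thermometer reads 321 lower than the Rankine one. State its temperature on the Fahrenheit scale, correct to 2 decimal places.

-352.01°F

Let x be the Rankine reading; then the Celsius reading is 5/9·x - 273.15.
(5/9·x - 273.15) - x = -321  ⇒  (-4/9)·x = -47.85  ⇒  x = 107.6625°R.
In Celsius: (107.6625 - 491.67) × 5/9 = -213.3375°C.
In Fahrenheit: -213.3375 × 1.8 + 32 = -352.01°F.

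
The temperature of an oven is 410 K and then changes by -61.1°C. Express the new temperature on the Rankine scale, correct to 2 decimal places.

Initial temperature in Celsius: 410 - 273.15 = 136.8500°C.
Final Celsius temperature: 136.8500 - 61.1000 = 75.7500°C.
In Rankine: 75.7500 × 1.8 + 491.67 = 628.02°R.

628.02°R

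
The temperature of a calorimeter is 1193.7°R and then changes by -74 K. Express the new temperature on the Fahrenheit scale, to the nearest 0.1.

Initial temperature in Celsius: (1193.7 - 491.67) × 5/9 = 390.0167°C.
The 74 K change is an interval; Kelvin and Celsius degrees are the same size, so ΔC = -74°C.
Final Celsius temperature: 390.0167 - 74.0000 = 316.0167°C.
In Fahrenheit: 316.0167 × 1.8 + 32 = 600.8°F.

600.8°F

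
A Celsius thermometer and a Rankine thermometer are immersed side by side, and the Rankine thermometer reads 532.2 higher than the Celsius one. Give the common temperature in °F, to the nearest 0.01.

Let x be the Celsius reading; then the Rankine reading is 1.8·x + 491.67.
(1.8·x + 491.67) - x = 532.2  ⇒  (0.8)·x = 40.53  ⇒  x = 50.6625°C.
In Fahrenheit: 50.6625 × 1.8 + 32 = 123.19°F.

123.19°F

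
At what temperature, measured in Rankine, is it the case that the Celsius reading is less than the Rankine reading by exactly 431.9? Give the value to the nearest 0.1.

357.2°R

Let R be the Rankine reading. The Celsius reading is C = 5/9·R - 273.15.
Require C - R = -431.9: (-4/9)·R - 273.15 = -431.9.
R = (-431.9 + 273.15) / (-4/9) = 357.2.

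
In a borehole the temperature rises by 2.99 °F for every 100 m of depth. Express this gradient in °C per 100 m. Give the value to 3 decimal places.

Since only a temperature interval is involved, the additive offset between the scales drops out.
A change of 1°F is a change of 5/9°C, so 2.99 × 5/9 = 1.661.

1.661 °C/100 m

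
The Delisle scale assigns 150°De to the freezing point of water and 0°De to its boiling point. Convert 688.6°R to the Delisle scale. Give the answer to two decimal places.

First in Celsius: (688.6 - 491.67) × 5/9 = 109.4056°C.
Linearly onto the Delisle scale: 150 + (109.4056 / 100) × (0 - 150) = -14.11°De.

-14.11°De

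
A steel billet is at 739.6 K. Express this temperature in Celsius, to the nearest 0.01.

466.45°C

In Celsius: 739.6 - 273.15 = 466.4500°C.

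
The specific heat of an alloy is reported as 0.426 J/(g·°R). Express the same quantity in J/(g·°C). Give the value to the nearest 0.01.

Since only a temperature interval is involved, the additive offset between the scales drops out.
A change of 1°C is a change of 1.8°R, so per °C the value is 0.426 × 1.8 = 0.77.

0.77 J/(g·°C)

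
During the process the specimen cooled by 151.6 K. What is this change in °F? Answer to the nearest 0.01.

272.88°F

An interval of 1 K corresponds to 1.8°F.
151.6 × 1.8 = 272.88.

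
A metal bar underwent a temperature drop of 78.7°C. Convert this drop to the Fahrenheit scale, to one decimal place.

An interval of 1°C corresponds to 1.8°F.
78.7 × 1.8 = 141.7.

141.7°F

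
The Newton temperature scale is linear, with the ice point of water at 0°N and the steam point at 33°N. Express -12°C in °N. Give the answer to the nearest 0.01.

-3.96°N

Linearly onto the Newton scale: 0 + (-12.0000 / 100) × (33 - 0) = -3.96°N.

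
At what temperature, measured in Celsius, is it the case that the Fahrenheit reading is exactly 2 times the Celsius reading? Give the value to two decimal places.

160.00°C

Let C be the Celsius reading. The Fahrenheit reading is F = 1.8·C + 32.
Require F = 2·C: 1.8·C + 32 = 2·C.
(-0.2)·C = -32  ⇒  C = 160.00.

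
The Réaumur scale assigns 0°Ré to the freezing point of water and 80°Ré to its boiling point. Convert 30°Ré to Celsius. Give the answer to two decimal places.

37.50°C

Linear interpolation between the fixed points: C = (30 - 0) × 100 / (80 - 0) = 37.5000°C.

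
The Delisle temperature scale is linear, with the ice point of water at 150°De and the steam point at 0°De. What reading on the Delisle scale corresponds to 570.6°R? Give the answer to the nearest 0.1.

84.2°De

First in Celsius: (570.6 - 491.67) × 5/9 = 43.8500°C.
Linearly onto the Delisle scale: 150 + (43.8500 / 100) × (0 - 150) = 84.2°De.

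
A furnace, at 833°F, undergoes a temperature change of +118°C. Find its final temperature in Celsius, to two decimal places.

563.00°C

Initial temperature in Celsius: (833 - 32) × 5/9 = 445.0000°C.
Final Celsius temperature: 445.0000 + 118.0000 = 563.0000°C.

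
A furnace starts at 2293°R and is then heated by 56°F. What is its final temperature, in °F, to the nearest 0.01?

1889.33°F

Initial temperature in Celsius: (2293 - 491.67) × 5/9 = 1000.7389°C.
The 56°F change is an interval, so only the factor 5/9 applies: +56 × 5/9 = +31.1111°C.
Final Celsius temperature: 1000.7389 + 31.1111 = 1031.8500°C.
In Fahrenheit: 1031.8500 × 1.8 + 32 = 1889.33°F.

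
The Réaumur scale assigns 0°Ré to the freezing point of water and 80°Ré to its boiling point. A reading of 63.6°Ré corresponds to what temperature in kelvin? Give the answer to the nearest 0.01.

Linear interpolation between the fixed points: C = (63.6 - 0) × 100 / (80 - 0) = 79.5000°C.
Then 79.5000 + 273.15 = 352.65 K.

352.65 K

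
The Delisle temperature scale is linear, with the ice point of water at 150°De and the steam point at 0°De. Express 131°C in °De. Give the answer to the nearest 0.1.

-46.5°De

Linearly onto the Delisle scale: 150 + (131.0000 / 100) × (0 - 150) = -46.5°De.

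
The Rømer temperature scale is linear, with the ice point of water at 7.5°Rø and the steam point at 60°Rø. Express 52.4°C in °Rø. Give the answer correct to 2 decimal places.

35.01°Rø

Linearly onto the Rømer scale: 7.5 + (52.4000 / 100) × (60 - 7.5) = 35.01°Rø.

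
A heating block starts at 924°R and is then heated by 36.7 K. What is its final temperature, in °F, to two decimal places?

530.39°F

Initial temperature in Celsius: (924 - 491.67) × 5/9 = 240.1833°C.
The 36.7 K change is an interval; Kelvin and Celsius degrees are the same size, so ΔC = +36.7°C.
Final Celsius temperature: 240.1833 + 36.7000 = 276.8833°C.
In Fahrenheit: 276.8833 × 1.8 + 32 = 530.39°F.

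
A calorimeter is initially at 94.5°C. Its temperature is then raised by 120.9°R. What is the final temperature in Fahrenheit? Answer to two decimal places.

323.00°F

The 120.9°R change is an interval, so only the factor 5/9 applies: +120.9 × 5/9 = +67.1667°C.
Final Celsius temperature: 94.5000 + 67.1667 = 161.6667°C.
In Fahrenheit: 161.6667 × 1.8 + 32 = 323.00°F.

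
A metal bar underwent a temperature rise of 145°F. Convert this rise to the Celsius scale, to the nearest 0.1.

Only the scale ratio 5/9 matters for a change in temperature.
145 × 5/9 = 80.6.

80.6°C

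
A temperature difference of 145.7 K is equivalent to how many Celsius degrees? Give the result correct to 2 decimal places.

Kelvin and Celsius degrees are the same size, so the interval is unchanged: 145.70.

145.70°C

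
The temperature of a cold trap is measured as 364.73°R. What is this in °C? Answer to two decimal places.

-70.52°C

In Celsius: (364.73 - 491.67) × 5/9 = -70.5222°C.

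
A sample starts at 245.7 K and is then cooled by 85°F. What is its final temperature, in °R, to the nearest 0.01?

Initial temperature in Celsius: 245.7 - 273.15 = -27.4500°C.
The 85°F change is an interval, so only the factor 5/9 applies: -85 × 5/9 = -47.2222°C.
Final Celsius temperature: -27.4500 - 47.2222 = -74.6722°C.
In Rankine: -74.6722 × 1.8 + 491.67 = 357.26°R.

357.26°R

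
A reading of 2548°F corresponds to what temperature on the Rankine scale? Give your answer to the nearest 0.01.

3007.67°R

In Celsius: (2548 - 32) × 5/9 = 1397.7778°C.
In Rankine: 1397.7778 × 1.8 + 491.67 = 3007.67°R.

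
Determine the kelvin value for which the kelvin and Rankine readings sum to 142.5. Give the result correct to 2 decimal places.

50.89 K

Let K be the kelvin reading. The Rankine reading is R = 1.8·K.
Require K + R = 142.5: (2.8)·K = 142.5.
K = (142.5) / (2.8) = 50.89.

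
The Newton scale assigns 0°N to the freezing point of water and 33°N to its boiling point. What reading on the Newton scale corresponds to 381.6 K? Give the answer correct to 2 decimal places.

First in Celsius: 381.6 - 273.15 = 108.4500°C.
Linearly onto the Newton scale: 0 + (108.4500 / 100) × (33 - 0) = 35.79°N.

35.79°N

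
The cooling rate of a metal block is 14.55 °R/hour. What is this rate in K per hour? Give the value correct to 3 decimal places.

8.083 K/hour

Since only a temperature interval is involved, the additive offset between the scales drops out.
A change of 1°R is a change of 5/9 K, so 14.55 × 5/9 = 8.083.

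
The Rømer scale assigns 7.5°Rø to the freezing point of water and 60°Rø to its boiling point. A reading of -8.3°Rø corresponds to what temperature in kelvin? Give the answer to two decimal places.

243.05 K

Linear interpolation between the fixed points: C = (-8.3 - 7.5) × 100 / (60 - 7.5) = -30.0952°C.
Then -30.0952 + 273.15 = 243.05 K.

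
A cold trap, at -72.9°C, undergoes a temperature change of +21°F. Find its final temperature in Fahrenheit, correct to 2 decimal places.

The 21°F change is an interval, so only the factor 5/9 applies: +21 × 5/9 = +11.6667°C.
Final Celsius temperature: -72.9000 + 11.6667 = -61.2333°C.
In Fahrenheit: -61.2333 × 1.8 + 32 = -78.22°F.

-78.22°F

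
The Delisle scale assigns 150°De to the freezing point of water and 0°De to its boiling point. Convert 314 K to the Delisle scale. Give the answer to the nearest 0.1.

88.7°De

First in Celsius: 314 - 273.15 = 40.8500°C.
Linearly onto the Delisle scale: 150 + (40.8500 / 100) × (0 - 150) = 88.7°De.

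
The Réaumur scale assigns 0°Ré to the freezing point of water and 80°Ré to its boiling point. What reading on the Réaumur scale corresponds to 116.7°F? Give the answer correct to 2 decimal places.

37.64°Ré

First in Celsius: (116.7 - 32) × 5/9 = 47.0556°C.
Linearly onto the Réaumur scale: 0 + (47.0556 / 100) × (80 - 0) = 37.64°Ré.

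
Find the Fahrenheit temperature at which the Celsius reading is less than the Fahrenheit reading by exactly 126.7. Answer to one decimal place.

245.1°F

Let F be the Fahrenheit reading. The Celsius reading is C = 5/9·F - 17.7778.
Require C - F = -126.7: (-4/9)·F - 17.7778 = -126.7.
F = (-126.7 + 17.7778) / (-4/9) = 245.1.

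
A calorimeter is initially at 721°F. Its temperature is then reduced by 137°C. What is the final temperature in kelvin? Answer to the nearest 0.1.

518.9 K

Initial temperature in Celsius: (721 - 32) × 5/9 = 382.7778°C.
Final Celsius temperature: 382.7778 - 137.0000 = 245.7778°C.
In kelvin: 245.7778 + 273.15 = 518.9 K.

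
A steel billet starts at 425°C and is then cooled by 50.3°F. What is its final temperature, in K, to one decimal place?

670.2 K

The 50.3°F change is an interval, so only the factor 5/9 applies: -50.3 × 5/9 = -27.9444°C.
Final Celsius temperature: 425.0000 - 27.9444 = 397.0556°C.
In kelvin: 397.0556 + 273.15 = 670.2 K.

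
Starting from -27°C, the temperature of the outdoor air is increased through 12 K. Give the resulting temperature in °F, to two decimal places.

The 12 K change is an interval; Kelvin and Celsius degrees are the same size, so ΔC = +12°C.
Final Celsius temperature: -27.0000 + 12.0000 = -15.0000°C.
In Fahrenheit: -15.0000 × 1.8 + 32 = 5.00°F.

5.00°F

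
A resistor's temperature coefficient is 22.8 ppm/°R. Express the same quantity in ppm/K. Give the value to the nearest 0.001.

Since only a temperature interval is involved, the additive offset between the scales drops out.
A change of 1 K is a change of 1.8°R, so per K the value is 22.8 × 1.8 = 41.040.

41.040 ppm/K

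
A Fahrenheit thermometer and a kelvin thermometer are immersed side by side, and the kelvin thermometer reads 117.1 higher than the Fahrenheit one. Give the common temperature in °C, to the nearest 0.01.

155.06°C

Let x be the Fahrenheit reading; then the kelvin reading is 5/9·x + 255.372.
(5/9·x + 255.372) - x = 117.1  ⇒  (-4/9)·x = -138.272  ⇒  x = 311.1125°F.
In Celsius: (311.1125 - 32) × 5/9 = 155.06°C.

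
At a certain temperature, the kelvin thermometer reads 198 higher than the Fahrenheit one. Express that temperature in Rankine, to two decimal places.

588.76°R

Let x be the Fahrenheit reading; then the kelvin reading is 5/9·x + 255.372.
(5/9·x + 255.372) - x = 198  ⇒  (-4/9)·x = -57.3722  ⇒  x = 129.0875°F.
In Celsius: (129.0875 - 32) × 5/9 = 53.9375°C.
In Rankine: 53.9375 × 1.8 + 491.67 = 588.76°R.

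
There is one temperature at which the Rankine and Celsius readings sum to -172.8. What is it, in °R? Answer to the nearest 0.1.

Let R be the Rankine reading. The Celsius reading is C = 5/9·R - 273.15.
Require R + C = -172.8: (14/9)·R - 273.15 = -172.8.
R = (-172.8 + 273.15) / (14/9) = 64.5.

64.5°R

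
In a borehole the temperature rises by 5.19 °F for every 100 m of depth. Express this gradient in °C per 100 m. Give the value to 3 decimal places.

2.883 °C/100 m

Since only a temperature interval is involved, the additive offset between the scales drops out.
A change of 1°F is a change of 5/9°C, so 5.19 × 5/9 = 2.883.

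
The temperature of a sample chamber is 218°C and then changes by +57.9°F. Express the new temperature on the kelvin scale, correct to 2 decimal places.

The 57.9°F change is an interval, so only the factor 5/9 applies: +57.9 × 5/9 = +32.1667°C.
Final Celsius temperature: 218.0000 + 32.1667 = 250.1667°C.
In kelvin: 250.1667 + 273.15 = 523.32 K.

523.32 K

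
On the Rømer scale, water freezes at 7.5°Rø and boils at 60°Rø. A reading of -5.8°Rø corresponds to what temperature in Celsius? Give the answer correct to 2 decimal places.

Linear interpolation between the fixed points: C = (-5.8 - 7.5) × 100 / (60 - 7.5) = -25.3333°C.

-25.33°C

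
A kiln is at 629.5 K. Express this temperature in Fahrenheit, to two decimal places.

In Celsius: 629.5 - 273.15 = 356.3500°C.
In Fahrenheit: 356.3500 × 1.8 + 32 = 673.43°F.

673.43°F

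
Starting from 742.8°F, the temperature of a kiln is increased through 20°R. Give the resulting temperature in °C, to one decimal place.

406.0°C

Initial temperature in Celsius: (742.8 - 32) × 5/9 = 394.8889°C.
The 20°R change is an interval, so only the factor 5/9 applies: +20 × 5/9 = +11.1111°C.
Final Celsius temperature: 394.8889 + 11.1111 = 406.0000°C.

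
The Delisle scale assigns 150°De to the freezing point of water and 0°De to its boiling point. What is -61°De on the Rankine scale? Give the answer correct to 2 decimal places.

Linear interpolation between the fixed points: C = (-61 - 150) × 100 / (0 - 150) = 140.6667°C.
Then 140.6667 × 1.8 + 491.67 = 744.87°R.

744.87°R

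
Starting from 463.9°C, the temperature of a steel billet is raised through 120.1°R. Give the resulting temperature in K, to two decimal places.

803.77 K

The 120.1°R change is an interval, so only the factor 5/9 applies: +120.1 × 5/9 = +66.7222°C.
Final Celsius temperature: 463.9000 + 66.7222 = 530.6222°C.
In kelvin: 530.6222 + 273.15 = 803.77 K.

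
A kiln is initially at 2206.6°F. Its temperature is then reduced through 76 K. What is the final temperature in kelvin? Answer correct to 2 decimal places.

Initial temperature in Celsius: (2206.6 - 32) × 5/9 = 1208.1111°C.
The 76 K change is an interval; Kelvin and Celsius degrees are the same size, so ΔC = -76°C.
Final Celsius temperature: 1208.1111 - 76.0000 = 1132.1111°C.
In kelvin: 1132.1111 + 273.15 = 1405.26 K.

1405.26 K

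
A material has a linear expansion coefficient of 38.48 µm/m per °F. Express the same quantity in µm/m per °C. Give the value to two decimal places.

69.26 µm/m per °C

Since only a temperature interval is involved, the additive offset between the scales drops out.
A change of 1°C is a change of 1.8°F, so per °C the value is 38.48 × 1.8 = 69.26.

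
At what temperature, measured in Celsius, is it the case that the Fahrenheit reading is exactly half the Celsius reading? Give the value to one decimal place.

Let C be the Celsius reading. The Fahrenheit reading is F = 1.8·C + 32.
Require F = 0.5·C: 1.8·C + 32 = 0.5·C.
(1.3)·C = -32  ⇒  C = -24.6.

-24.6°C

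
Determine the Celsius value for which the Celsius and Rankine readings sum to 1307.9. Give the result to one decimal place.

291.5°C

Let C be the Celsius reading. The Rankine reading is R = 1.8·C + 491.67.
Require C + R = 1307.9: (2.8)·C + 491.67 = 1307.9.
C = (1307.9 - 491.67) / (2.8) = 291.5.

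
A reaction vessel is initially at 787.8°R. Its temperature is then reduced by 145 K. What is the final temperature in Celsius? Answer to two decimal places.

19.52°C

Initial temperature in Celsius: (787.8 - 491.67) × 5/9 = 164.5167°C.
The 145 K change is an interval; Kelvin and Celsius degrees are the same size, so ΔC = -145°C.
Final Celsius temperature: 164.5167 - 145.0000 = 19.5167°C.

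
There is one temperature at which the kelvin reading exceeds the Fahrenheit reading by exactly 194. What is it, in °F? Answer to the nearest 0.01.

138.09°F

Let F be the Fahrenheit reading. The kelvin reading is K = 5/9·F + 255.372.
Require K - F = 194: (-4/9)·F + 255.372 = 194.
F = (194 - 255.372) / (-4/9) = 138.09.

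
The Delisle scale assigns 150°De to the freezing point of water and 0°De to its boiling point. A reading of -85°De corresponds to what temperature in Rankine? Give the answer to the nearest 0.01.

773.67°R

Linear interpolation between the fixed points: C = (-85 - 150) × 100 / (0 - 150) = 156.6667°C.
Then 156.6667 × 1.8 + 491.67 = 773.67°R.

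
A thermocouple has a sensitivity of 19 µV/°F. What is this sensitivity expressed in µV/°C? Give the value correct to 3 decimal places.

The quantity depends on a temperature interval, so only the ratio of degree sizes applies; the offset between the scales is irrelevant.
A change of 1°C is a change of 1.8°F, so per °C the value is 19 × 1.8 = 34.200.

34.200 µV/°C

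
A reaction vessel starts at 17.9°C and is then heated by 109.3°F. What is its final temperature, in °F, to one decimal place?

The 109.3°F change is an interval, so only the factor 5/9 applies: +109.3 × 5/9 = +60.7222°C.
Final Celsius temperature: 17.9000 + 60.7222 = 78.6222°C.
In Fahrenheit: 78.6222 × 1.8 + 32 = 173.5°F.

173.5°F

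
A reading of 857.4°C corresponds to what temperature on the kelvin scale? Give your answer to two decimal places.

In kelvin: 857.4000 + 273.15 = 1130.55 K.

1130.55 K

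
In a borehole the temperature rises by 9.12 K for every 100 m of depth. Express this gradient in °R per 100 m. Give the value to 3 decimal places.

16.416 °R/100 m

The quantity depends on a temperature interval, so only the ratio of degree sizes applies; the offset between the scales is irrelevant.
A change of 1 K is a change of 1.8°R, so 9.12 × 1.8 = 16.416.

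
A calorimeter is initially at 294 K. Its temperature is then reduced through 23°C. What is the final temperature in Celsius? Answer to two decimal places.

Initial temperature in Celsius: 294 - 273.15 = 20.8500°C.
Final Celsius temperature: 20.8500 - 23.0000 = -2.1500°C.

-2.15°C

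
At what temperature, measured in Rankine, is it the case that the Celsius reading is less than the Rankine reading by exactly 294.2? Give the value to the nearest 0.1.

47.4°R

Let R be the Rankine reading. The Celsius reading is C = 5/9·R - 273.15.
Require C - R = -294.2: (-4/9)·R - 273.15 = -294.2.
R = (-294.2 + 273.15) / (-4/9) = 47.4.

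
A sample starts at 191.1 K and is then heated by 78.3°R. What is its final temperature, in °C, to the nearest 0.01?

Initial temperature in Celsius: 191.1 - 273.15 = -82.0500°C.
The 78.3°R change is an interval, so only the factor 5/9 applies: +78.3 × 5/9 = +43.5000°C.
Final Celsius temperature: -82.0500 + 43.5000 = -38.5500°C.

-38.55°C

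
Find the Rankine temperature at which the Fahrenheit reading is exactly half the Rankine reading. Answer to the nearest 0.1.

Let R be the Rankine reading. The Fahrenheit reading is F = 1·R - 459.67.
Require F = 0.5·R: 1·R - 459.67 = 0.5·R.
(0.5)·R = 459.67  ⇒  R = 919.3.

919.3°R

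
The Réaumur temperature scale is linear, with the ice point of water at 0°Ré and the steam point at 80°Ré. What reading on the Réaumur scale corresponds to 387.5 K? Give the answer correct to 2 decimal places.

91.48°Ré

First in Celsius: 387.5 - 273.15 = 114.3500°C.
Linearly onto the Réaumur scale: 0 + (114.3500 / 100) × (80 - 0) = 91.48°Ré.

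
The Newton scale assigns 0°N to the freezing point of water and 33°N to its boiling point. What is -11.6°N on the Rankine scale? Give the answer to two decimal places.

Linear interpolation between the fixed points: C = (-11.6 - 0) × 100 / (33 - 0) = -35.1515°C.
Then -35.1515 × 1.8 + 491.67 = 428.40°R.

428.40°R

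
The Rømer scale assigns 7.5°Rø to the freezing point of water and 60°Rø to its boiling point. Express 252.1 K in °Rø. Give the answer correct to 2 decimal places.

-3.55°Rø

First in Celsius: 252.1 - 273.15 = -21.0500°C.
Linearly onto the Rømer scale: 7.5 + (-21.0500 / 100) × (60 - 7.5) = -3.55°Rø.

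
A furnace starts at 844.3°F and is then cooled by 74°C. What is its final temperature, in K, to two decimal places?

650.43 K

Initial temperature in Celsius: (844.3 - 32) × 5/9 = 451.2778°C.
Final Celsius temperature: 451.2778 - 74.0000 = 377.2778°C.
In kelvin: 377.2778 + 273.15 = 650.43 K.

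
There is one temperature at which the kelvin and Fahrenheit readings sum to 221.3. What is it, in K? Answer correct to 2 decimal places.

Let K be the kelvin reading. The Fahrenheit reading is F = 1.8·K - 459.67.
Require K + F = 221.3: (2.8)·K - 459.67 = 221.3.
K = (221.3 + 459.67) / (2.8) = 243.20.

243.20 K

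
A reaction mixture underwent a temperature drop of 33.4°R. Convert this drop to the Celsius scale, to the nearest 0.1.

For a temperature interval the offset drops out; only the factor 5/9 applies.
33.4 × 5/9 = 18.6.

18.6°C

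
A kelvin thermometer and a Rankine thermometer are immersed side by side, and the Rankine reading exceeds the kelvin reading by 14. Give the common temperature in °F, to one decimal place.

-428.2°F

Let x be the kelvin reading; then the Rankine reading is 1.8·x.
(1.8·x) - x = 14  ⇒  (0.8)·x = 14  ⇒  x = 17.5000 K.
In Celsius: 17.5 - 273.15 = -255.6500°C.
In Fahrenheit: -255.6500 × 1.8 + 32 = -428.2°F.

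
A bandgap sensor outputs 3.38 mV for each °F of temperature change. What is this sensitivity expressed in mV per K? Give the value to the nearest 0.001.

6.084 mV per K

The quantity depends on a temperature interval, so only the ratio of degree sizes applies; the offset between the scales is irrelevant.
A change of 1 K is a change of 1.8°F, so per K the value is 3.38 × 1.8 = 6.084.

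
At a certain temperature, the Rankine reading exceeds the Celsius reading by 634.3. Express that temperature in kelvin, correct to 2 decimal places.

Let x be the Celsius reading; then the Rankine reading is 1.8·x + 491.67.
(1.8·x + 491.67) - x = 634.3  ⇒  (0.8)·x = 142.63  ⇒  x = 178.2875°C.
In kelvin: 178.2875 + 273.15 = 451.44 K.

451.44 K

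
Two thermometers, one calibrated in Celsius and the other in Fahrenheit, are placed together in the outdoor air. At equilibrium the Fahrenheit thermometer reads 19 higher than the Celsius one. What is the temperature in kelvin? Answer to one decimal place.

Let x be the Celsius reading; then the Fahrenheit reading is 1.8·x + 32.
(1.8·x + 32) - x = 19  ⇒  (0.8)·x = -13  ⇒  x = -16.2500°C.
In kelvin: -16.2500 + 273.15 = 256.9 K.

256.9 K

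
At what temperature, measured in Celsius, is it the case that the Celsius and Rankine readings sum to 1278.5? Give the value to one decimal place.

Let C be the Celsius reading. The Rankine reading is R = 1.8·C + 491.67.
Require C + R = 1278.5: (2.8)·C + 491.67 = 1278.5.
C = (1278.5 - 491.67) / (2.8) = 281.0.

281.0°C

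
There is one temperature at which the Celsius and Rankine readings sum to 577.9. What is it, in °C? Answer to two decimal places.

30.80°C

Let C be the Celsius reading. The Rankine reading is R = 1.8·C + 491.67.
Require C + R = 577.9: (2.8)·C + 491.67 = 577.9.
C = (577.9 - 491.67) / (2.8) = 30.80.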